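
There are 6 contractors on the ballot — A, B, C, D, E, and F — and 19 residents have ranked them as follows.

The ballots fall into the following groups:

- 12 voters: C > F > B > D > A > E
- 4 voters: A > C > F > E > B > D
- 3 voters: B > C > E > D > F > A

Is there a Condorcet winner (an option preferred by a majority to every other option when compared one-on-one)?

Yes

Head-to-head results (19 voters total):
A vs B: B wins 15–4.
A vs C: C wins 15–4.
A vs D: D wins 15–4.
A vs E: A wins 16–3.
A vs F: F wins 15–4.
B vs C: C wins 16–3.
B vs D: B wins 19–0.
B vs E: B wins 15–4.
B vs F: F wins 16–3.
C vs D: C wins 19–0.
C vs E: C wins 19–0.
C vs F: C wins 19–0.
D vs E: D wins 12–7.
D vs F: F wins 16–3.
E vs F: F wins 16–3.
C beats each rival — A (15–4), B (16–3), D (19–0), E (19–0), F (19–0) — so C is the Condorcet winner.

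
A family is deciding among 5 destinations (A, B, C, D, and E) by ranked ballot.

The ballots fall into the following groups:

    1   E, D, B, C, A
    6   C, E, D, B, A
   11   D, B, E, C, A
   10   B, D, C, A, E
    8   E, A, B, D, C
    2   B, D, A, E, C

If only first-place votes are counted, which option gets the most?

B

First-place vote totals:
  A: 0
  B: 12
  C: 6
  D: 11
  E: 9
B has the most first-place votes.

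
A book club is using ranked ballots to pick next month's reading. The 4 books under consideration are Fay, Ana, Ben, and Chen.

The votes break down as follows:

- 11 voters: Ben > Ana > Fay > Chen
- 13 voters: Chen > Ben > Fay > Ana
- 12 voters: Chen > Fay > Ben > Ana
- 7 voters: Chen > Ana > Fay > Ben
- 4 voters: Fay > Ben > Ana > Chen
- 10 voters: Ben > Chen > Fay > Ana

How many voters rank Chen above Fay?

42

Ballots ranking Chen above Fay: 13+12+7+10 = 42.
Ballots ranking Fay above Chen: 11+4 = 15.
So 42 of 57 voters prefer Chen to Fay.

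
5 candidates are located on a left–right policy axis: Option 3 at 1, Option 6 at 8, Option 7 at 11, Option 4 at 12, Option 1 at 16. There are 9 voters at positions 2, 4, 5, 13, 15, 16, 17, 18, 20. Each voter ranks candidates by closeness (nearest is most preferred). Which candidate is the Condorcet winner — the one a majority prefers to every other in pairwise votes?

With single-peaked preferences on a line, the Condorcet winner is the candidate closest to the median voter.
The median voter (position 15) is closest to Option 1 at 16.
Check: Option 1 vs Option 6 — voters closer to Option 1: 6 of 9.

Option 1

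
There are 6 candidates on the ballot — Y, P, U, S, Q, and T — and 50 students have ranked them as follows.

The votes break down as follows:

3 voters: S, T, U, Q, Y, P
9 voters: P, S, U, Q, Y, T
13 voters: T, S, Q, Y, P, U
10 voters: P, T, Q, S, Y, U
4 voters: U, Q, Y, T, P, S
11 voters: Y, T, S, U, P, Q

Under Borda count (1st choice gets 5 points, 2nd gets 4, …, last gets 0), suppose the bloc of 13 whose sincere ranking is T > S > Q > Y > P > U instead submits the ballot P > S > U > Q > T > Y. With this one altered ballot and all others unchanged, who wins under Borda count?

Borda totals with the altered ballot: Y 89, P 175, U 117, S 156, Q 96, T 117.
The switch changes the winner from T to P.

P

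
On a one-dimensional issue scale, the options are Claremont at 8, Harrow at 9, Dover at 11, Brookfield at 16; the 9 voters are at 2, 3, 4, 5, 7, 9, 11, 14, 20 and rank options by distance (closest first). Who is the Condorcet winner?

Claremont

With single-peaked preferences on a line, the Condorcet winner is the candidate closest to the median voter.
The median voter (position 7) is closest to Claremont at 8.
Check: Claremont vs Brookfield — voters closer to Claremont: 7 of 9.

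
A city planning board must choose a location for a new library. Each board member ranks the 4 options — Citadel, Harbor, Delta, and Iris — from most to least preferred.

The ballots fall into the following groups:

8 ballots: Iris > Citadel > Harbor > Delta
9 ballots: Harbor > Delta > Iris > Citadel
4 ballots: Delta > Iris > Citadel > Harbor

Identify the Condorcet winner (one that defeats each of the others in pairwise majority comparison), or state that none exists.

Head-to-head results (21 voters total):
Citadel vs Harbor: Citadel wins 12–9.
Citadel vs Delta: Delta wins 13–8.
Citadel vs Iris: Iris wins 21–0.
Harbor vs Delta: Harbor wins 17–4.
Harbor vs Iris: Iris wins 12–9.
Delta vs Iris: Delta wins 13–8.
No candidate beats all others: Citadel beats Harbor beats Delta beats Citadel, a majority cycle.

There is no Condorcet winner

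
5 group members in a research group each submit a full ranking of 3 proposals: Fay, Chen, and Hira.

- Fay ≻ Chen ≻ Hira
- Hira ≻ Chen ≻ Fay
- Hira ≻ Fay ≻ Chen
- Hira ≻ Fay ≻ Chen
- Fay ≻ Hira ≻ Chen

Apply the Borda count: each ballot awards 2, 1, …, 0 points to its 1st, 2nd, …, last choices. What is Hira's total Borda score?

7

Borda scores:
  Fay: 2 + 0 + 1 + 1 + 2 = 6
  Chen: 1 + 1 + 0 + 0 + 0 = 2
  Hira: 0 + 2 + 2 + 2 + 1 = 7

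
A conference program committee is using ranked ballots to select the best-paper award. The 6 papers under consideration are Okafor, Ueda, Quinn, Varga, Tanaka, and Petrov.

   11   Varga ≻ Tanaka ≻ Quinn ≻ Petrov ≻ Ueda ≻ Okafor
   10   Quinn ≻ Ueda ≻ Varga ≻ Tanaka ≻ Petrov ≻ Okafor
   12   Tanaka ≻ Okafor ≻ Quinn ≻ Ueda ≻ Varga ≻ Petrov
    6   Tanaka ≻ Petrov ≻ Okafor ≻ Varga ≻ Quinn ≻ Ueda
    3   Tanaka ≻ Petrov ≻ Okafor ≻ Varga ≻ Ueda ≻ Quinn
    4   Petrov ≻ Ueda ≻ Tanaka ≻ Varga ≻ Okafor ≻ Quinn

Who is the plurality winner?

First-place vote totals:
  Okafor: 0
  Ueda: 0
  Quinn: 10
  Varga: 11
  Tanaka: 21
  Petrov: 4
Tanaka has the most first-place votes.

Tanaka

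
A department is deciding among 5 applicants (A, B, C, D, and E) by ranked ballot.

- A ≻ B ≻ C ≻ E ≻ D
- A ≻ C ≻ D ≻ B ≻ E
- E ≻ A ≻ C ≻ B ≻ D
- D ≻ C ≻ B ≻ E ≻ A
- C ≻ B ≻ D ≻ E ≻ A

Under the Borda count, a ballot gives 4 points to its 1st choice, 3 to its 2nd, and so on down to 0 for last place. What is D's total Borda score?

8

Borda scores:
  A: 4 + 4 + 3 + 0 + 0 = 11
  B: 3 + 1 + 1 + 2 + 3 = 10
  C: 2 + 3 + 2 + 3 + 4 = 14
  D: 0 + 2 + 0 + 4 + 2 = 8
  E: 1 + 0 + 4 + 1 + 1 = 7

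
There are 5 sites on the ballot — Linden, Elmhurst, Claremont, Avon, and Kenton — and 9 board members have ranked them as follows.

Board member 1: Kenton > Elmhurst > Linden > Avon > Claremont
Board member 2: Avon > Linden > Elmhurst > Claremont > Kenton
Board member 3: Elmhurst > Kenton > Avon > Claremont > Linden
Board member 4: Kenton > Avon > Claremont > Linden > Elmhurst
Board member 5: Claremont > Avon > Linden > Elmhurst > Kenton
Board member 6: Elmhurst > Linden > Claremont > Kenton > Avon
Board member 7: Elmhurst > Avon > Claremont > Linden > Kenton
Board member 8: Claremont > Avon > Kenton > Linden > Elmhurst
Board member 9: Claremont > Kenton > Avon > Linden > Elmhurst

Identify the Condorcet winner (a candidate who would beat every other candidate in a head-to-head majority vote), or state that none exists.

There is no Condorcet winner

Head-to-head results (9 voters total):
Linden vs Elmhurst: Linden wins 5–4.
Linden vs Claremont: Claremont wins 6–3.
Linden vs Avon: Avon wins 7–2.
Linden vs Kenton: Kenton wins 5–4.
Elmhurst vs Claremont: Elmhurst wins 5–4.
Elmhurst vs Avon: Avon wins 5–4.
Elmhurst vs Kenton: Elmhurst wins 5–4.
Claremont vs Avon: Avon wins 5–4.
Claremont vs Kenton: Claremont wins 6–3.
Avon vs Kenton: Kenton wins 5–4.
No candidate beats all others: Linden beats Elmhurst beats Claremont beats Linden, a majority cycle.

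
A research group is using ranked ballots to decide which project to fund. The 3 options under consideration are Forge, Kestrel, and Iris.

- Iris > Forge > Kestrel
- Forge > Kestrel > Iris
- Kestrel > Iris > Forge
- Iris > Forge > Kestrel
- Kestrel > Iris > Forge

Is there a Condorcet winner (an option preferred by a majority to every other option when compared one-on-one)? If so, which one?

None — there is no Condorcet winner

Head-to-head results (5 voters total):
Forge vs Kestrel: Forge wins 3–2.
Forge vs Iris: Iris wins 4–1.
Kestrel vs Iris: Kestrel wins 3–2.
No candidate beats all others: Forge beats Kestrel beats Iris beats Forge, a majority cycle.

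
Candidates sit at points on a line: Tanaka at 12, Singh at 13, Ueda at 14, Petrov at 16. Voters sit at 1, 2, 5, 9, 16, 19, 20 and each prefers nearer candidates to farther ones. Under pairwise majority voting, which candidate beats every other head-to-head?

Tanaka

With single-peaked preferences on a line, the Condorcet winner is the candidate closest to the median voter.
The median voter (position 9) is closest to Tanaka at 12.
Check: Tanaka vs Ueda — voters closer to Tanaka: 4 of 7.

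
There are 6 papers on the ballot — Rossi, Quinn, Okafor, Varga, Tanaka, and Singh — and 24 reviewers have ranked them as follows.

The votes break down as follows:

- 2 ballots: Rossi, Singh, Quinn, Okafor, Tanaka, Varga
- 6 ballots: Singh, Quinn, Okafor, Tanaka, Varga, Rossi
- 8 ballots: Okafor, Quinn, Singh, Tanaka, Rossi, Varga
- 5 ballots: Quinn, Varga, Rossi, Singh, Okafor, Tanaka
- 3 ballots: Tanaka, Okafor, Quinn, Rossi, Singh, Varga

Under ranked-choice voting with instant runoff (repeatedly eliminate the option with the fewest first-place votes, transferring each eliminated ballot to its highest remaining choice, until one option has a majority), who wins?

Round 1: Okafor 8, Singh 6, Quinn 5, Tanaka 3, Rossi 2, Varga 0. Varga has the fewest and is eliminated.
Round 2: Okafor 8, Singh 6, Quinn 5, Tanaka 3, Rossi 2. Rossi has the fewest and is eliminated.
Round 3: Okafor 8, Singh 8, Quinn 5, Tanaka 3. Tanaka has the fewest and is eliminated.
Round 4: Okafor 11, Singh 8, Quinn 5. Quinn has the fewest and is eliminated.
Round 5: Singh 13, Okafor 11. Singh has a majority.

Singh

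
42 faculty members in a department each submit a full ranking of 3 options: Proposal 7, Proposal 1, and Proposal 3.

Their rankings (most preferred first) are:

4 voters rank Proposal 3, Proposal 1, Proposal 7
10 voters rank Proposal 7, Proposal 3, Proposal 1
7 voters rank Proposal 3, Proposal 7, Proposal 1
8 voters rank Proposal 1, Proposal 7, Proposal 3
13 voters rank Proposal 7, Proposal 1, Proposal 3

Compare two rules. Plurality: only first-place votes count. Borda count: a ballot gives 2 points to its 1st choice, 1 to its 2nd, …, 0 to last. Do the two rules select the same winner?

Yes

Plurality first-place counts: Proposal 7 23, Proposal 1 8, Proposal 3 11 → Proposal 7.
Borda totals: Proposal 7 61, Proposal 1 33, Proposal 3 32 → Proposal 7.
The two rules agree on Proposal 7.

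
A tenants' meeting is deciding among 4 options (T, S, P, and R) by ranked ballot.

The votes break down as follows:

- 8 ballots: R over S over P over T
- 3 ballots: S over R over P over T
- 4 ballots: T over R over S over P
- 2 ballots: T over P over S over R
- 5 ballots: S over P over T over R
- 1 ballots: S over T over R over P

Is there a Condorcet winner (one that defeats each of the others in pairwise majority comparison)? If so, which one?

There is no Condorcet winner

Head-to-head results (23 voters total):
T vs S: S wins 17–6.
T vs P: P wins 16–7.
T vs R: T wins 12–11.
S vs P: S wins 21–2.
S vs R: R wins 12–11.
P vs R: R wins 16–7.
No candidate beats all others: T beats R beats S beats T, a majority cycle.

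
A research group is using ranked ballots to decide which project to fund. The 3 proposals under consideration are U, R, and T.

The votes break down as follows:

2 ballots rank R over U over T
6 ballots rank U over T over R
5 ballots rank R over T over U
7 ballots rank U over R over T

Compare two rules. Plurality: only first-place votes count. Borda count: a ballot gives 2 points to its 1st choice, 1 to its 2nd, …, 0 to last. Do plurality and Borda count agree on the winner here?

Yes

Plurality first-place counts: U 13, R 7, T 0 → U.
Borda totals: U 28, R 21, T 11 → U.
The two rules agree on U.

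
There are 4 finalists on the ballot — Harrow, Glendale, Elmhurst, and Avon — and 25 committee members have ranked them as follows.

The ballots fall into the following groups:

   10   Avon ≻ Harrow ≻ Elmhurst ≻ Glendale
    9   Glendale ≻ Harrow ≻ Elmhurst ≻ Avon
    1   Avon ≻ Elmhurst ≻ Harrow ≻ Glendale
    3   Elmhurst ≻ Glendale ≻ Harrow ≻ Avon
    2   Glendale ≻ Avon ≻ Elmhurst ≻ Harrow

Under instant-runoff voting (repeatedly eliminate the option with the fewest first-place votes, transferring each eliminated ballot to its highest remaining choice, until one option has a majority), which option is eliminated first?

Round 1: Glendale 11, Avon 11, Elmhurst 3, Harrow 0. Harrow has the fewest and is eliminated.
Round 2: Glendale 11, Avon 11, Elmhurst 3. Elmhurst has the fewest and is eliminated.
Round 3: Glendale 14, Avon 11. Glendale has a majority.

Harrow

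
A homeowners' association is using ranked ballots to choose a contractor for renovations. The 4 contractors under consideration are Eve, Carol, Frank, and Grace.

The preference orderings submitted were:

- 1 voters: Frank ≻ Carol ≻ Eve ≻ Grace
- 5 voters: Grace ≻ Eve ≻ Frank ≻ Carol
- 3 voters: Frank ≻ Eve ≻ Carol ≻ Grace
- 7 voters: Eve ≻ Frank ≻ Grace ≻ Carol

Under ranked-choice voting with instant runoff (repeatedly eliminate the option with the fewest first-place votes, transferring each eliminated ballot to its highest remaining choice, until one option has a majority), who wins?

Round 1: Eve 7, Grace 5, Frank 4, Carol 0. Carol has the fewest and is eliminated.
Round 2: Eve 7, Grace 5, Frank 4. Frank has the fewest and is eliminated.
Round 3: Eve 11, Grace 5. Eve has a majority.

Eve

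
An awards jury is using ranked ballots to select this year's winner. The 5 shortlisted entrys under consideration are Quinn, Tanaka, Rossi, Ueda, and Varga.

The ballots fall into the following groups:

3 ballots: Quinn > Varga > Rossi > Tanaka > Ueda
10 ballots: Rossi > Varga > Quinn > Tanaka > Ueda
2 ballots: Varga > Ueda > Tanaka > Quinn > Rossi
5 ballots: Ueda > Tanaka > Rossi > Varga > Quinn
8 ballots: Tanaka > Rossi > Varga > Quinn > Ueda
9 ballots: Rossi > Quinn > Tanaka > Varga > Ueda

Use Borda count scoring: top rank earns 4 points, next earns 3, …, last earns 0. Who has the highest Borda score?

Borda scores:
  Quinn: 3·4 + 10·2 + 2·1 + 5·0 + 8·1 + 9·3 = 69
  Tanaka: 3·1 + 10·1 + 2·2 + 5·3 + 8·4 + 9·2 = 82
  Rossi: 3·2 + 10·4 + 2·0 + 5·2 + 8·3 + 9·4 = 116
  Ueda: 3·0 + 10·0 + 2·3 + 5·4 + 8·0 + 9·0 = 26
  Varga: 3·3 + 10·3 + 2·4 + 5·1 + 8·2 + 9·1 = 77
Rossi has the highest total.

Rossi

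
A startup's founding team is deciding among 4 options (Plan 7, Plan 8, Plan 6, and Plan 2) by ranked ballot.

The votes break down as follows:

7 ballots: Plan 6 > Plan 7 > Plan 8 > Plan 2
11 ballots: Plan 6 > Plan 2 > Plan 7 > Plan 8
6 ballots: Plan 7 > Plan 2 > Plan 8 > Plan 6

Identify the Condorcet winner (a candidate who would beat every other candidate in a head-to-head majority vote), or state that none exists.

Plan 6

Head-to-head results (24 voters total):
Plan 7 vs Plan 8: Plan 7 wins 24–0.
Plan 7 vs Plan 6: Plan 6 wins 18–6.
Plan 7 vs Plan 2: Plan 7 wins 13–11.
Plan 8 vs Plan 6: Plan 6 wins 18–6.
Plan 8 vs Plan 2: Plan 2 wins 17–7.
Plan 6 vs Plan 2: Plan 6 wins 18–6.
Plan 6 beats each rival — Plan 7 (18–6), Plan 8 (18–6), Plan 2 (18–6) — so Plan 6 is the Condorcet winner.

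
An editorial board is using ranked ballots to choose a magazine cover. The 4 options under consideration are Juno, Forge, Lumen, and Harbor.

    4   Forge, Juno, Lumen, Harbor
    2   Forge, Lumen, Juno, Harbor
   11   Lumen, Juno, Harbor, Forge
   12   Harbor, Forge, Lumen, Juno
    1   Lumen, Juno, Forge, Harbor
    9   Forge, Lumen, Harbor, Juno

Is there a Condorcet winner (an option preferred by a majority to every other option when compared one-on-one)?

Head-to-head results (39 voters total):
Juno vs Forge: Forge wins 27–12.
Juno vs Lumen: Lumen wins 35–4.
Juno vs Harbor: Harbor wins 21–18.
Forge vs Lumen: Forge wins 27–12.
Forge vs Harbor: Harbor wins 23–16.
Lumen vs Harbor: Lumen wins 27–12.
No candidate beats all others: Forge beats Lumen beats Harbor beats Forge, a majority cycle.

No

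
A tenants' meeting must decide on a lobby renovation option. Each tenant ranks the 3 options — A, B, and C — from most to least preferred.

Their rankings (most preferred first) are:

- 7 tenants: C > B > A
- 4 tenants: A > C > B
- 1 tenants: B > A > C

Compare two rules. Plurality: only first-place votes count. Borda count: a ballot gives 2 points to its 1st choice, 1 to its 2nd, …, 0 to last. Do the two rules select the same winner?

Yes

Plurality first-place counts: A 4, B 1, C 7 → C.
Borda totals: A 9, B 9, C 18 → C.
The two rules agree on C.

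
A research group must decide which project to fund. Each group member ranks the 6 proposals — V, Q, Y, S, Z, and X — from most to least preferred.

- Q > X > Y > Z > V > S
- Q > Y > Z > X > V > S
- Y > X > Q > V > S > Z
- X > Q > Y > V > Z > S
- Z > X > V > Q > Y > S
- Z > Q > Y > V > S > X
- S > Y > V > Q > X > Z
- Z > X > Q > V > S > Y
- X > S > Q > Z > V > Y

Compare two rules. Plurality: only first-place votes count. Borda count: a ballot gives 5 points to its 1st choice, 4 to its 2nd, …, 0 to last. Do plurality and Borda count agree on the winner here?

No

Plurality first-place counts: V 0, Q 2, Y 1, S 1, Z 3, X 2 → Z.
Borda totals: V 17, Q 31, Y 23, S 12, Z 23, X 29 → Q.
The two rules disagree: plurality picks Z, Borda picks Q.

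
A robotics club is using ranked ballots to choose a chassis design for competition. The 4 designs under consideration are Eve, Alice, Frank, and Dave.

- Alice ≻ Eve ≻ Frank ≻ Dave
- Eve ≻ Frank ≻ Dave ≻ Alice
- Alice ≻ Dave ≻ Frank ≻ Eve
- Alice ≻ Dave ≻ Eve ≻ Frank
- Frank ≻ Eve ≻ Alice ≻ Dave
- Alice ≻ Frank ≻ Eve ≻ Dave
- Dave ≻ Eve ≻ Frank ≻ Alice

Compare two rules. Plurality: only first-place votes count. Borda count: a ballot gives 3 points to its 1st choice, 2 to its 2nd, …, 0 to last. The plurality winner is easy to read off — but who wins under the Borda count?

Plurality first-place counts: Eve 1, Alice 4, Frank 1, Dave 1 → Alice.
Borda totals: Eve 11, Alice 13, Frank 10, Dave 8 → Alice.

Alice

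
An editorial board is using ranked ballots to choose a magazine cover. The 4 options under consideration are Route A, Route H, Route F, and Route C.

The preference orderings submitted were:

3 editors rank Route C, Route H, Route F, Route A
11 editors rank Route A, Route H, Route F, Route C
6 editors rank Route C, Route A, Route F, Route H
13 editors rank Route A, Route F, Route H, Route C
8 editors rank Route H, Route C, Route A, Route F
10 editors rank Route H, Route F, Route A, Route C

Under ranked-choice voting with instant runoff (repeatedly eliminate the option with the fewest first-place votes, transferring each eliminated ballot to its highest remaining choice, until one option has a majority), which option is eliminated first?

Route F

Round 1: Route A 24, Route H 18, Route C 9, Route F 0. Route F has the fewest and is eliminated.
Round 2: Route A 24, Route H 18, Route C 9. Route C has the fewest and is eliminated.
Round 3: Route A 30, Route H 21. Route A has a majority.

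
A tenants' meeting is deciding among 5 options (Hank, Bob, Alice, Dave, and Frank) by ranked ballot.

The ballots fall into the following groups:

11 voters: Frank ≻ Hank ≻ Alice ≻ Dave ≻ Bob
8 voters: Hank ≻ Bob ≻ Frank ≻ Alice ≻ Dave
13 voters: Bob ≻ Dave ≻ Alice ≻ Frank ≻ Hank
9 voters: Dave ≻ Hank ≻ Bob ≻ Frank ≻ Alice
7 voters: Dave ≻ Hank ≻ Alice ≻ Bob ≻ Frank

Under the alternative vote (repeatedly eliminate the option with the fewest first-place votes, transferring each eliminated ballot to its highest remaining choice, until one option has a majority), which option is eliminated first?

Round 1: Dave 16, Bob 13, Frank 11, Hank 8, Alice 0. Alice has the fewest and is eliminated.
Round 2: Dave 16, Bob 13, Frank 11, Hank 8. Hank has the fewest and is eliminated.
Round 3: Bob 21, Dave 16, Frank 11. Frank has the fewest and is eliminated.
Round 4: Dave 27, Bob 21. Dave has a majority.

Alice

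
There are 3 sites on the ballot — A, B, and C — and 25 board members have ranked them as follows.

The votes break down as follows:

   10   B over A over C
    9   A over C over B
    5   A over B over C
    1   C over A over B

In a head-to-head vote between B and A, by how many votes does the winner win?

5

Ballots ranking B above A: 10.
Ballots ranking A above B: 9+5+1 = 15.
A wins 15–10, a margin of 5.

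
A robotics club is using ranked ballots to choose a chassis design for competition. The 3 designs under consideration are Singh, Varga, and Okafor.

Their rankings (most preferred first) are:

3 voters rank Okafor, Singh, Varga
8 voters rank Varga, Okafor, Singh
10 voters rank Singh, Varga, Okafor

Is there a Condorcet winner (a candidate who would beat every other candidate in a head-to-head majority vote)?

No

Head-to-head results (21 voters total):
Singh vs Varga: Singh wins 13–8.
Singh vs Okafor: Okafor wins 11–10.
Varga vs Okafor: Varga wins 18–3.
No candidate beats all others: Singh beats Varga beats Okafor beats Singh, a majority cycle.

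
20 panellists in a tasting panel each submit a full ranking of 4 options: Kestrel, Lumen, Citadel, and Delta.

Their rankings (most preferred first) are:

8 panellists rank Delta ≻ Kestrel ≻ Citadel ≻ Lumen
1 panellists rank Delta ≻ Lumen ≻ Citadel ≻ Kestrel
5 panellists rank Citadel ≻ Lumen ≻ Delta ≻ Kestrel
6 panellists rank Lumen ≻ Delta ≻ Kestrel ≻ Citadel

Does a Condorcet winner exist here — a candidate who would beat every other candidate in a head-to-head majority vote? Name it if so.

No Condorcet winner

Head-to-head results (20 voters total):
Kestrel vs Lumen: Lumen wins 12–8.
Kestrel vs Citadel: Kestrel wins 14–6.
Kestrel vs Delta: Delta wins 20–0.
Lumen vs Citadel: Citadel wins 13–7.
Lumen vs Delta: Lumen wins 11–9.
Citadel vs Delta: Delta wins 15–5.
No candidate beats all others: Kestrel beats Citadel beats Lumen beats Kestrel, a majority cycle.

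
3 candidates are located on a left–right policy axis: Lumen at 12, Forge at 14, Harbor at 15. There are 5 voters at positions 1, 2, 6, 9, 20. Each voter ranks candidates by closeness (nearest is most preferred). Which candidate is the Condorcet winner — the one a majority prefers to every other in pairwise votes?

With single-peaked preferences on a line, the Condorcet winner is the candidate closest to the median voter.
The median voter (position 6) is closest to Lumen at 12.
Check: Lumen vs Harbor — voters closer to Lumen: 4 of 5.

Lumen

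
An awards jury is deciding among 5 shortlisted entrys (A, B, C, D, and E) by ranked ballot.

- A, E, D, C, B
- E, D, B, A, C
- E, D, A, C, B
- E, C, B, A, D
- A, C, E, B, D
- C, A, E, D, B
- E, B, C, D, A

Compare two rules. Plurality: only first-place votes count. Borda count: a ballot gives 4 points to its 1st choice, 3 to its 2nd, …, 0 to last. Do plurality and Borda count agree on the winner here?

Yes

Plurality first-place counts: A 2, B 0, C 1, D 0, E 4 → E.
Borda totals: A 15, B 8, C 14, D 10, E 23 → E.
The two rules agree on E.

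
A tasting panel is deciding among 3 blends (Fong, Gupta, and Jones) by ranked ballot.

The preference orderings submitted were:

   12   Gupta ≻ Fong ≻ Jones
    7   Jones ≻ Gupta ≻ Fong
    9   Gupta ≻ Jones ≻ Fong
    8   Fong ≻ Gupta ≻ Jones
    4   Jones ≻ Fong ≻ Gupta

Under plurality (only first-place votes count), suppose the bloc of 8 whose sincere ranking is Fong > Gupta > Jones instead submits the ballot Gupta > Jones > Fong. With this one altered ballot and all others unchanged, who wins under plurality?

First-place totals with the altered ballot: Fong 0, Gupta 29, Jones 11.
The winner is unchanged: still Gupta.

Gupta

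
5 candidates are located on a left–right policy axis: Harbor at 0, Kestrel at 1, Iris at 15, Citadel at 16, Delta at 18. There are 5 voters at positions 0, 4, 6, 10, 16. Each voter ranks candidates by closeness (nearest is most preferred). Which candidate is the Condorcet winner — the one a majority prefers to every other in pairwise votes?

With single-peaked preferences on a line, the Condorcet winner is the candidate closest to the median voter.
The median voter (position 6) is closest to Kestrel at 1.
Check: Kestrel vs Iris — voters closer to Kestrel: 3 of 5.

Kestrel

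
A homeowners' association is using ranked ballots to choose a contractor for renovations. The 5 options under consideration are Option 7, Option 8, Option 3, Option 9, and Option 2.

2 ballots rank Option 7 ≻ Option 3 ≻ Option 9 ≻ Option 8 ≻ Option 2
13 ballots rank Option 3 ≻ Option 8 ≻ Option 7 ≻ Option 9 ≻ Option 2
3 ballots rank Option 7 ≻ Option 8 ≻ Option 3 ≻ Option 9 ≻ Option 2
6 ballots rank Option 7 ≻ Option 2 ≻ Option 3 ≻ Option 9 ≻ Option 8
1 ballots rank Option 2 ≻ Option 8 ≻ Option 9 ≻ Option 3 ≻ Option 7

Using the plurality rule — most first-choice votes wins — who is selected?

Option 3

First-place vote totals:
  Option 7: 11
  Option 8: 0
  Option 3: 13
  Option 9: 0
  Option 2: 1
Option 3 has the most first-place votes.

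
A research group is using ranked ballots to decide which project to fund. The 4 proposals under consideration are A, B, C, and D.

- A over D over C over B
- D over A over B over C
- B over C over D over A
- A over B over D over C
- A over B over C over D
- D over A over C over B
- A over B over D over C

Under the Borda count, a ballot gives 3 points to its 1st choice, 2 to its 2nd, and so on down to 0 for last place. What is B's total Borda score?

10

Borda scores:
  A: 3 + 2 + 0 + 3 + 3 + 2 + 3 = 16
  B: 0 + 1 + 3 + 2 + 2 + 0 + 2 = 10
  C: 1 + 0 + 2 + 0 + 1 + 1 + 0 = 5
  D: 2 + 3 + 1 + 1 + 0 + 3 + 1 = 11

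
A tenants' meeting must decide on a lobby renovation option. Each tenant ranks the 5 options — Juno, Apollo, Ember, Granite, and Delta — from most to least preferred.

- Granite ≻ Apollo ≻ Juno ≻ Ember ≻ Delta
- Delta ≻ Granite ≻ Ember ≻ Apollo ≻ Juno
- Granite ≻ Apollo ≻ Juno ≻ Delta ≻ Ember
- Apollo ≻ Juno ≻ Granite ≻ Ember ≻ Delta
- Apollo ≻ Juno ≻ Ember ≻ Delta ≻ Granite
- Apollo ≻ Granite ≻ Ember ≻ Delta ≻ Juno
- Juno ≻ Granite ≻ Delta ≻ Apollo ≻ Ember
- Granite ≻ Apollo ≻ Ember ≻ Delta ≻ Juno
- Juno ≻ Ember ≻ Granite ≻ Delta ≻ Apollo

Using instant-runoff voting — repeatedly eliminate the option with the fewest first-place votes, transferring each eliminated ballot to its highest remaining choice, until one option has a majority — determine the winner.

Round 1: Apollo 3, Granite 3, Juno 2, Delta 1, Ember 0. Ember has the fewest and is eliminated.
Round 2: Apollo 3, Granite 3, Juno 2, Delta 1. Delta has the fewest and is eliminated.
Round 3: Granite 4, Apollo 3, Juno 2. Juno has the fewest and is eliminated.
Round 4: Granite 6, Apollo 3. Granite has a majority.

Granite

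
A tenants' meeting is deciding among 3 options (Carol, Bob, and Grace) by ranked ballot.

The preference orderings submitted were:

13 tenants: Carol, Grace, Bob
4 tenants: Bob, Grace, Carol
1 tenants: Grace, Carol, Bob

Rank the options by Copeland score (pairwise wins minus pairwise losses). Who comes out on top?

Carol

Pairwise results:
  Carol vs Bob: Carol wins 14–4.
  Carol vs Grace: Carol wins 13–5.
  Bob vs Grace: Grace wins 14–4.
Copeland scores (wins − losses):
  Carol: 2 − 0 = 2
  Bob: 0 − 2 = -2
  Grace: 1 − 1 = 0
Carol has the best Copeland score.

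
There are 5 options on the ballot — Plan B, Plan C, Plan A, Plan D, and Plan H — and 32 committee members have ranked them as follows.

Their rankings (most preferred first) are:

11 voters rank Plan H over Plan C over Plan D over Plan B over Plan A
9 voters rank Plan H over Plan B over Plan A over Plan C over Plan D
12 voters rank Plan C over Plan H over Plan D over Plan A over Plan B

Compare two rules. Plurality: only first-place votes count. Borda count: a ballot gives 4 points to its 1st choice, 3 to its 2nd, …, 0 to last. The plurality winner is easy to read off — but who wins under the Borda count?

Plan H

Plurality first-place counts: Plan B 0, Plan C 12, Plan A 0, Plan D 0, Plan H 20 → Plan H.
Borda totals: Plan B 38, Plan C 90, Plan A 30, Plan D 46, Plan H 116 → Plan H.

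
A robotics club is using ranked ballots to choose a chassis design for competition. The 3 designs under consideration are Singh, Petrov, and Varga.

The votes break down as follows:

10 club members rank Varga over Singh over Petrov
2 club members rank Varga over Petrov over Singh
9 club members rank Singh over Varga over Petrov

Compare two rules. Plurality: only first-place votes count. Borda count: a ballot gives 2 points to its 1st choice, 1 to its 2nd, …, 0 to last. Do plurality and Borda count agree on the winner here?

Plurality first-place counts: Singh 9, Petrov 0, Varga 12 → Varga.
Borda totals: Singh 28, Petrov 2, Varga 33 → Varga.
The two rules agree on Varga.

Yes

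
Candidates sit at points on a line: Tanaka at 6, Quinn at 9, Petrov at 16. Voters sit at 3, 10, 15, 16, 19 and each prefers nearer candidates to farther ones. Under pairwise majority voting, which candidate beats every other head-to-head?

With single-peaked preferences on a line, the Condorcet winner is the candidate closest to the median voter.
The median voter (position 15) is closest to Petrov at 16.
Check: Petrov vs Tanaka — voters closer to Petrov: 3 of 5.

Petrov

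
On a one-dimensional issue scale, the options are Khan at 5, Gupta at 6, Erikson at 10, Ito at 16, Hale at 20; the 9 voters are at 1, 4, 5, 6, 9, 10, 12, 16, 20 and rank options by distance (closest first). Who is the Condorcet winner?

With single-peaked preferences on a line, the Condorcet winner is the candidate closest to the median voter.
The median voter (position 9) is closest to Erikson at 10.
Check: Erikson vs Ito — voters closer to Erikson: 7 of 9.

Erikson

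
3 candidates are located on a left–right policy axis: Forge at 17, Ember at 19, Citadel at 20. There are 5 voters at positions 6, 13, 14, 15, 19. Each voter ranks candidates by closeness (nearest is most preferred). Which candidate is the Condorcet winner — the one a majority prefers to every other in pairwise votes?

With single-peaked preferences on a line, the Condorcet winner is the candidate closest to the median voter.
The median voter (position 14) is closest to Forge at 17.
Check: Forge vs Ember — voters closer to Forge: 4 of 5.

Forge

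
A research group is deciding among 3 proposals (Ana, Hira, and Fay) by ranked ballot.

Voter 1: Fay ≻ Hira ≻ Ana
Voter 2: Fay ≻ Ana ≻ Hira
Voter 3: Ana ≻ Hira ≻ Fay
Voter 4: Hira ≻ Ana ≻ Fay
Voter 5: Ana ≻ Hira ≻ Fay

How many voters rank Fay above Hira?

Ballots ranking Fay above Hira: 2.
Ballots ranking Hira above Fay: 3.
So 2 of 5 voters prefer Fay to Hira.

2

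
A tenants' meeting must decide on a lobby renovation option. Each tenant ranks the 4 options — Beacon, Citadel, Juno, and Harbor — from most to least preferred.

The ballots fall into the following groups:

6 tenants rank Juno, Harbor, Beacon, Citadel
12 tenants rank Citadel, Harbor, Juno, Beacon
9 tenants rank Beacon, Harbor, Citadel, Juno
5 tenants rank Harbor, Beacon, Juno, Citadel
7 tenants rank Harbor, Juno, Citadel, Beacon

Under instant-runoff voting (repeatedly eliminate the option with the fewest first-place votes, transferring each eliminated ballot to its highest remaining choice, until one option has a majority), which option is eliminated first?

Round 1: Citadel 12, Harbor 12, Beacon 9, Juno 6. Juno has the fewest and is eliminated.
Round 2: Harbor 18, Citadel 12, Beacon 9. Beacon has the fewest and is eliminated.
Round 3: Harbor 27, Citadel 12. Harbor has a majority.

Juno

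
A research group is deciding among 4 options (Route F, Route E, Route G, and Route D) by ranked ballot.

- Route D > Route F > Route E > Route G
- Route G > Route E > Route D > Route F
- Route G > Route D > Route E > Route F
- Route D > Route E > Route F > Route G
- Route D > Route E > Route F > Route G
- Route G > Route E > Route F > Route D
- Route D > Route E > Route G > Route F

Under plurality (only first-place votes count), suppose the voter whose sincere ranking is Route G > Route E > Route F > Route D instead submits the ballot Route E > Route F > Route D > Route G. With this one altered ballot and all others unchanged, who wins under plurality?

First-place totals with the altered ballot: Route F 0, Route E 1, Route G 2, Route D 4.
The winner is unchanged: still Route D.

Route D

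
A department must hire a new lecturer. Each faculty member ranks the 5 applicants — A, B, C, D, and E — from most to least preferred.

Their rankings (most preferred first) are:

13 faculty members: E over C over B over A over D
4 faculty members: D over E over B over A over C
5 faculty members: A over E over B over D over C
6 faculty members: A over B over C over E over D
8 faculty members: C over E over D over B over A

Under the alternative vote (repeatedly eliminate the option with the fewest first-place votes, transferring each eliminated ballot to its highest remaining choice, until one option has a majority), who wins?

Round 1: E 13, A 11, C 8, D 4, B 0. B has the fewest and is eliminated.
Round 2: E 13, A 11, C 8, D 4. D has the fewest and is eliminated.
Round 3: E 17, A 11, C 8. C has the fewest and is eliminated.
Round 4: E 25, A 11. E has a majority.

E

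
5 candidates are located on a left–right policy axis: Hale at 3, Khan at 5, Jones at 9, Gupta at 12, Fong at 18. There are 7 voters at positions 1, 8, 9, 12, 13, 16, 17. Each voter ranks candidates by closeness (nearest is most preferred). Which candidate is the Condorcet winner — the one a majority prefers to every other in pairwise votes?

Gupta

With single-peaked preferences on a line, the Condorcet winner is the candidate closest to the median voter.
The median voter (position 12) is closest to Gupta at 12.
Check: Gupta vs Jones — voters closer to Gupta: 4 of 7.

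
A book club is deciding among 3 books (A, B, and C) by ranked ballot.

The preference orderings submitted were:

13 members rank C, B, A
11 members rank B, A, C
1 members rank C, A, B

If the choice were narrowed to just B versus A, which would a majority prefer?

Ballots ranking B above A: 13+11 = 24.
Ballots ranking A above B: 1.
B wins the head-to-head, 24–1.

B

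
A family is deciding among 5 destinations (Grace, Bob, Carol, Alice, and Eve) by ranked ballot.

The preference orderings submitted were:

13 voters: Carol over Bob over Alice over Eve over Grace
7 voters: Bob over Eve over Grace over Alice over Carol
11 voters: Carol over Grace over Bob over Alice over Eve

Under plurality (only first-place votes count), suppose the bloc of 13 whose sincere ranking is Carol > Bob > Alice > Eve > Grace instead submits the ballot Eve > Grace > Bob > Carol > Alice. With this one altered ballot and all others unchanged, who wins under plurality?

First-place totals with the altered ballot: Grace 0, Bob 7, Carol 11, Alice 0, Eve 13.
The switch changes the winner from Carol to Eve.

Eve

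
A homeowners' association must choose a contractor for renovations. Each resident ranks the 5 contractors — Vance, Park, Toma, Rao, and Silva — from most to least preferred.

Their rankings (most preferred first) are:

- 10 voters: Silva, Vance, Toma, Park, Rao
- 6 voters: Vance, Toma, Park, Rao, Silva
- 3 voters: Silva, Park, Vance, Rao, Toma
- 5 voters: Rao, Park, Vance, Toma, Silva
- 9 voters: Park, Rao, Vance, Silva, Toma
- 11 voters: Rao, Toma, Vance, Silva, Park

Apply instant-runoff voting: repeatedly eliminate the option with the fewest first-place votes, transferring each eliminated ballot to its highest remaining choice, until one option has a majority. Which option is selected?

Park

Round 1: Rao 16, Silva 13, Park 9, Vance 6, Toma 0. Toma has the fewest and is eliminated.
Round 2: Rao 16, Silva 13, Park 9, Vance 6. Vance has the fewest and is eliminated.
Round 3: Rao 16, Park 15, Silva 13. Silva has the fewest and is eliminated.
Round 4: Park 28, Rao 16. Park has a majority.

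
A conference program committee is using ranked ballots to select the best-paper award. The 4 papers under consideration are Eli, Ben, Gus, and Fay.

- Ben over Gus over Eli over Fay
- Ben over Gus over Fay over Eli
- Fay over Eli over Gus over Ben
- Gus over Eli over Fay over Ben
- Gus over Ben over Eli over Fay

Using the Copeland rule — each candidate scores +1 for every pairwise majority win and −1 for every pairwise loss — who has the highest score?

Pairwise results:
  Eli vs Ben: Ben wins 3–2.
  Eli vs Gus: Gus wins 4–1.
  Eli vs Fay: Eli wins 3–2.
  Ben vs Gus: Gus wins 3–2.
  Ben vs Fay: Ben wins 3–2.
  Gus vs Fay: Gus wins 4–1.
Copeland scores (wins − losses):
  Eli: 1 − 2 = -1
  Ben: 2 − 1 = 1
  Gus: 3 − 0 = 3
  Fay: 0 − 3 = -3
Gus has the best Copeland score.

Gus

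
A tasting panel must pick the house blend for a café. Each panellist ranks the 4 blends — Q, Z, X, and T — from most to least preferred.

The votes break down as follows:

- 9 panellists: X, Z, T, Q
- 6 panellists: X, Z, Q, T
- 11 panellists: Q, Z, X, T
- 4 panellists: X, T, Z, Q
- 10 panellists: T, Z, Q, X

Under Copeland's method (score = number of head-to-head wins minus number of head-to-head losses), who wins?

Z

Pairwise results:
  Q vs Z: Z wins 29–11.
  Q vs X: Q wins 21–19.
  Q vs T: T wins 23–17.
  Z vs X: Z wins 21–19.
  Z vs T: Z wins 26–14.
  X vs T: X wins 30–10.
Copeland scores (wins − losses):
  Q: 1 − 2 = -1
  Z: 3 − 0 = 3
  X: 1 − 2 = -1
  T: 1 − 2 = -1
Z has the best Copeland score.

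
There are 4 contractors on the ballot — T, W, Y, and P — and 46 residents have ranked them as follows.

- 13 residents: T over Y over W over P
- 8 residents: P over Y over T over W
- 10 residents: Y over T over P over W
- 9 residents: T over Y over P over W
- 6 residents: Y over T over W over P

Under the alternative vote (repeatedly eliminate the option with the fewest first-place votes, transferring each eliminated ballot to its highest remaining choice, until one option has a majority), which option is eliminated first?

Round 1: T 22, Y 16, P 8, W 0. W has the fewest and is eliminated.
Round 2: T 22, Y 16, P 8. P has the fewest and is eliminated.
Round 3: Y 24, T 22. Y has a majority.

W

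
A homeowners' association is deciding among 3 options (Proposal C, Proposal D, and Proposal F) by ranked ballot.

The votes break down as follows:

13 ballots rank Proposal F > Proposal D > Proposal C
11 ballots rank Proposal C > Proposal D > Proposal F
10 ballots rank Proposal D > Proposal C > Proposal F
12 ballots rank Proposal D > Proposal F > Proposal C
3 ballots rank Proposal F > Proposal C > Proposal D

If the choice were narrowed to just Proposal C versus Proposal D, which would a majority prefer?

Proposal D

Ballots ranking Proposal C above Proposal D: 11+3 = 14.
Ballots ranking Proposal D above Proposal C: 13+10+12 = 35.
Proposal D wins the head-to-head, 35–14.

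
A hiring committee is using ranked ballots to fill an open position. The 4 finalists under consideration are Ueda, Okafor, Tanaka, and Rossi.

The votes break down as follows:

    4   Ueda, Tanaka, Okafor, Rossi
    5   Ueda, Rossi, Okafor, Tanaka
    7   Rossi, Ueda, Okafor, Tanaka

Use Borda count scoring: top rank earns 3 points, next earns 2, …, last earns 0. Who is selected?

Ueda

Borda scores:
  Ueda: 4·3 + 5·3 + 7·2 = 41
  Okafor: 4·1 + 5·1 + 7·1 = 16
  Tanaka: 4·2 + 5·0 + 7·0 = 8
  Rossi: 4·0 + 5·2 + 7·3 = 31
Ueda has the highest total.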